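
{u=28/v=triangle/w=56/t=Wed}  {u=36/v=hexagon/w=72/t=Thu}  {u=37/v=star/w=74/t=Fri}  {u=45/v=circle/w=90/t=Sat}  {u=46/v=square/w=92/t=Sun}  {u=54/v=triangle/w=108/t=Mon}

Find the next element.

U goes 28, 36, 37, 45, 46, 54 → 55 (alternating steps +8, +1, +8, +1, …).
V — repeats triangle → hexagon → star → circle → square: triangle, hexagon, star, circle, square, triangle → hexagon.
W — always 2 × the u: 56, 72, 74, 90, 92, 108 → 110.
T — runs through the weekdays Mon→Sun: Wed, Thu, Fri, Sat, Sun, Mon → Tue.
So the next element is {u=55/v=hexagon/w=110/t=Tue}.

{u=55/v=hexagon/w=110/t=Tue}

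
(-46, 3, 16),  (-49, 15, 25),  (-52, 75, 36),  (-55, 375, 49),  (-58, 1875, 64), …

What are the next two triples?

(-61, 9375, 81), (-64, 46875, 100)

First coordinate: -46, -49, -52, -55, -58 → -61 → -64 (−3 each step).
For the second coordinate, ×5 each step: 3, 15, 75, 375, 1875 → 9375 → 46875.
Third coordinate: perfect squares: 4², 5², 6², …, so 16, 25, 36, 49, 64 → 81 → 100.
So the next two triples are (-61, 9375, 81) and (-64, 46875, 100).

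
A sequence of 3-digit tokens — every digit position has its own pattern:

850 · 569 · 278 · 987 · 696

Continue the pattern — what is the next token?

305

For the first digit, −3 each step, mod 10: 8, 5, 2, 9, 6 → 3.
Second digit: +1 each step, mod 10; 5, 6, 7, 8, 9 → 0.
Third digit: 0, 9, 8, 7, 6 → 5 (−1 each step, mod 10).
Combining the parts gives 305.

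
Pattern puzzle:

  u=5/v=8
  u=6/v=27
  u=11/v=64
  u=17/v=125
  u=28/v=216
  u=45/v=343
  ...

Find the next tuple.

u=73/v=512

U — each term is the sum of the two before it: 5, 6, 11, 17, 28, 45 → 73.
V: perfect cubes: 2³, 3³, 4³, …, so 8, 27, 64, 125, 216, 343 → 512.
So the next tuple is u=73/v=512.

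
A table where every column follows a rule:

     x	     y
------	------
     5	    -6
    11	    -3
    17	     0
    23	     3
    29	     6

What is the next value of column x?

35

Column x: +6 each step; 5, 11, 17, 23, 29 → 35.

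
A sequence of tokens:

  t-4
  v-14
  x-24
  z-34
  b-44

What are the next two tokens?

Letter goes t, v, x, z, b → d → f (letters move forward 2 places in the alphabet, wrapping Z→A).
Second component — +10 each step: 4, 14, 24, 34, 44 → 54 → 64.
Putting the parts together: d-54 and then f-64.

d-54 then f-64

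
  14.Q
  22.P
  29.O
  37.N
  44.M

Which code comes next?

52.L

First component: alternating steps +8, +7, +8, +7, …, so 14, 22, 29, 37, 44 → 52.
Letter: letters move back 1 place in the alphabet, so Q, P, O, N, M → L.
Putting it together: 52.L.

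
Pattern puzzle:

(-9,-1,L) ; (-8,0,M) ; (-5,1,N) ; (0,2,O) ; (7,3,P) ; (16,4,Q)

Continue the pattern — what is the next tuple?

First part goes -9, -8, -5, 0, 7, 16 → 27 (differences are 1, 3, 5, … (increasing by 2 each time)).
Second part: +1 each step; -1, 0, 1, 2, 3, 4 → 5.
For the letter, letters move forward 1 place in the alphabet: L, M, N, O, P, Q → R.
So the next tuple is (27,5,R).

(27,5,R)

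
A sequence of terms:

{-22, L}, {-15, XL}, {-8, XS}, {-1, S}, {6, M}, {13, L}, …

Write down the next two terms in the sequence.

First value goes -22, -15, -8, -1, 6, 13 → 20 → 27 (+7 each step).
Size goes L, XL, XS, S, M, L → XL → XS (repeats L → XL → XS → S → M).
So the next two terms are {20, XL} and {27, XS}.

{20, XL}, {27, XS}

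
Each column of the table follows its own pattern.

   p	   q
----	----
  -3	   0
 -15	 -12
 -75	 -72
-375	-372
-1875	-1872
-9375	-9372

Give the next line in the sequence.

Column p — ×5 each step: -3, -15, -75, -375, -1875, -9375 → -46875.
Column q: always 3 more than the column p; 0, -12, -72, -372, -1872, -9372 → -46872.
Combining the parts gives -46875  -46872.

-46875  -46872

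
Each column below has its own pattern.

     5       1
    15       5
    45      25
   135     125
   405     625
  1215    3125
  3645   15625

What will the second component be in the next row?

78125

Second component: 1, 5, 25, 125, 625, 3125, 15625 → 78125 (×5 each step).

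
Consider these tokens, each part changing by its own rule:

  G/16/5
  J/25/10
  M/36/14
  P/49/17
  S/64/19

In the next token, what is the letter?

Letter goes G, J, M, P, S → V (letters move forward 3 places in the alphabet).

V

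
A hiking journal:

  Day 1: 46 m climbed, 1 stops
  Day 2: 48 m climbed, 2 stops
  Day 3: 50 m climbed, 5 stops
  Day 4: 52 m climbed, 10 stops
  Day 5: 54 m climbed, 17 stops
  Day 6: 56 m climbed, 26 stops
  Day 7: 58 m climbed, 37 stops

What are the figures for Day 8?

M climbed: +2 each step; 46, 48, 50, 52, 54, 56, 58 → 60.
Stops: 1, 2, 5, 10, 17, 26, 37 → 50 (differences are 1, 3, 5, … (increasing by 2 each time)).
Putting it together: 60 m climbed, 50 stops.

60 m climbed, 50 stops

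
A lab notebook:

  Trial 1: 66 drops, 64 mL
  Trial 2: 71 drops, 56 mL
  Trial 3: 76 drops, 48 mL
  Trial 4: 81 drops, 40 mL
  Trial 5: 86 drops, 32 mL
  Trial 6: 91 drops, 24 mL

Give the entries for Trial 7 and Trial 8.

96 drops, 16 mL; 101 drops, 8 mL

Drops — +5 each step: 66, 71, 76, 81, 86, 91 → 96 → 101.
ML: −8 each step, so 64, 56, 48, 40, 32, 24 → 16 → 8.
Putting the parts together: 96 drops, 16 mL and then 101 drops, 8 mL.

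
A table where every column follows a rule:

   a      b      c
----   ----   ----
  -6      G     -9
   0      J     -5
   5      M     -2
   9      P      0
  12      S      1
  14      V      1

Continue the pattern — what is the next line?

15  Y  0

Column a — differences are 6, 5, 4, … (decreasing by 1 each time): -6, 0, 5, 9, 12, 14 → 15.
Column b goes G, J, M, P, S, V → Y (letters move forward 3 places in the alphabet).
For the column c, differences are 4, 3, 2, … (decreasing by 1 each time): -9, -5, -2, 0, 1, 1 → 0.
Putting it together: 15  Y  0.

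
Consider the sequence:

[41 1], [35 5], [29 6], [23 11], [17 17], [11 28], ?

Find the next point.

First coordinate — −6 each step: 41, 35, 29, 23, 17, 11 → 5.
For the second coordinate, each term is the sum of the two before it: 1, 5, 6, 11, 17, 28 → 45.
Putting it together: [5 45].

[5 45]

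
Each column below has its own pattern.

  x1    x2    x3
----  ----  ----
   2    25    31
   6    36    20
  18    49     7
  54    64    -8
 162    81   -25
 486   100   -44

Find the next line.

Column x1: 2, 6, 18, 54, 162, 486 → 1458 (×3 each step).
Column x2 goes 25, 36, 49, 64, 81, 100 → 121 (perfect squares: 5², 6², 7², …).
For the column x3, together with the column x2 always sums to 56: 31, 20, 7, -8, -25, -44 → -65.
So the next line is 1458  121  -65.

1458  121  -65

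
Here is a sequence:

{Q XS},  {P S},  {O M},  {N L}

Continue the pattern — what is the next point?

Letter — letters move back 1 place in the alphabet: Q, P, O, N → M.
For the size, runs through clothing sizes XS→XL: XS, S, M, L → XL.
Putting it together: {M XL}.

{M XL}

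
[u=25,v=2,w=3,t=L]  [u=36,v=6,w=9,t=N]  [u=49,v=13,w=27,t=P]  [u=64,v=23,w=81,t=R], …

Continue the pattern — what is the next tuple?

U: 25, 36, 49, 64 → 81 (perfect squares: 5², 6², 7², …).
V — differences are 4, 7, 10, … (increasing by 3 each time): 2, 6, 13, 23 → 36.
W goes 3, 9, 27, 81 → 243 (×3 each step).
T — letters move forward 2 places in the alphabet: L, N, P, R → T.
So the next tuple is [u=81,v=36,w=243,t=T].

[u=81,v=36,w=243,t=T]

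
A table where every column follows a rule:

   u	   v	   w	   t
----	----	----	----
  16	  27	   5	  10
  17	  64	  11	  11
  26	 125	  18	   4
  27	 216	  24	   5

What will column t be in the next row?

-2

Column u: alternating steps +1, +9, +1, +9, …, so 16, 17, 26, 27 → 36.
Column v goes 27, 64, 125, 216 → 343 (perfect cubes: 3³, 4³, 5³, …).
Column w — alternating steps +6, +7, +6, +7, …: 5, 11, 18, 24 → 31.
Column t — alternating steps +1, −7, +1, −7, …: 10, 11, 4, 5 → -2.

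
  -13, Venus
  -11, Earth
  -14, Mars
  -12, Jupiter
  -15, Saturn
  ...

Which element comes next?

For the first value, alternating steps +2, −3, +2, −3, …: -13, -11, -14, -12, -15 → -13.
Planet: Venus, Earth, Mars, Jupiter, Saturn → Uranus (runs through the planets Mercury→Neptune).
Putting it together: -13, Uranus.

-13, Uranus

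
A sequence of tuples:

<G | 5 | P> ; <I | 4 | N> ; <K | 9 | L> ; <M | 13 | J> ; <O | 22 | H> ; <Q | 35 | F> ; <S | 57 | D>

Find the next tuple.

For the first letter, letters move forward 2 places in the alphabet: G, I, K, M, O, Q, S → U.
Second coordinate — each term is the sum of the two before it: 5, 4, 9, 13, 22, 35, 57 → 92.
For the second letter, letters move back 2 places in the alphabet: P, N, L, J, H, F, D → B.
So the next tuple is <U | 92 | B>.

<U | 92 | B>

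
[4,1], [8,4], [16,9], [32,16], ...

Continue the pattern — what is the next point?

[64,25]

First slot: ×2 each step, so 4, 8, 16, 32 → 64.
Second slot: perfect squares: 1², 2², 3², …, so 1, 4, 9, 16 → 25.
So the next point is [64,25].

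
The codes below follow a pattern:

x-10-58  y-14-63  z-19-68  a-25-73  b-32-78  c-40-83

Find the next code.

Letter: x, y, z, a, b, c → d (letters move forward 1 place in the alphabet, wrapping Z→A).
Second component: differences are 4, 5, 6, … (increasing by 1 each time); 10, 14, 19, 25, 32, 40 → 49.
Third component: +5 each step, so 58, 63, 68, 73, 78, 83 → 88.
So the next code is d-49-88.

d-49-88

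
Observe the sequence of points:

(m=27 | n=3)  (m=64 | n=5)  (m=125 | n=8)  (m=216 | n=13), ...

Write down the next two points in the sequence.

M goes 27, 64, 125, 216 → 343 → 512 (perfect cubes: 3³, 4³, 5³, …).
N: each term is the sum of the two before it, so 3, 5, 8, 13 → 21 → 34.
Putting the parts together: (m=343 | n=21) and then (m=512 | n=34).

(m=343 | n=21), (m=512 | n=34)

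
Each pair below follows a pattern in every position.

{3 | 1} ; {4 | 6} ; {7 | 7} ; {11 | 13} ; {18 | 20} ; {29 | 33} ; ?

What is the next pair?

{47 | 53}

First entry — each term is the sum of the two before it: 3, 4, 7, 11, 18, 29 → 47.
Second entry goes 1, 6, 7, 13, 20, 33 → 53 (each term is the sum of the two before it).
Putting it together: {47 | 53}.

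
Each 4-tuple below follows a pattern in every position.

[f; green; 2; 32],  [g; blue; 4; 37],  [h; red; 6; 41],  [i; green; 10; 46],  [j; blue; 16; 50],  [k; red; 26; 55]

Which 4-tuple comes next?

[l; green; 42; 59]

Letter: letters move forward 1 place in the alphabet; f, g, h, i, j, k → l.
For the colour, repeats green → blue → red: green, blue, red, green, blue, red → green.
Third entry — each term is the sum of the two before it: 2, 4, 6, 10, 16, 26 → 42.
Fourth entry: alternating steps +5, +4, +5, +4, …, so 32, 37, 41, 46, 50, 55 → 59.
So the next 4-tuple is [l; green; 42; 59].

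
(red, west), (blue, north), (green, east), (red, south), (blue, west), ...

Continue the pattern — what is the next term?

Colour goes red, blue, green, red, blue → green (repeats red → blue → green).
Direction: west, north, east, south, west → north (repeats west → north → east → south).
So the next term is (green, north).

(green, north)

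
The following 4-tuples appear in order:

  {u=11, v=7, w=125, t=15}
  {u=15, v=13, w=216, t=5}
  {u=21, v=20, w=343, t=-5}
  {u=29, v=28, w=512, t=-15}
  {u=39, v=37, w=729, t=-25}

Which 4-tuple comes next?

For the u, differences are 4, 6, 8, … (increasing by 2 each time): 11, 15, 21, 29, 39 → 51.
For the v, differences are 6, 7, 8, … (increasing by 1 each time): 7, 13, 20, 28, 37 → 47.
W goes 125, 216, 343, 512, 729 → 1000 (perfect cubes: 5³, 6³, 7³, …).
T — −10 each step: 15, 5, -5, -15, -25 → -35.
Putting it together: {u=51, v=47, w=1000, t=-35}.

{u=51, v=47, w=1000, t=-35}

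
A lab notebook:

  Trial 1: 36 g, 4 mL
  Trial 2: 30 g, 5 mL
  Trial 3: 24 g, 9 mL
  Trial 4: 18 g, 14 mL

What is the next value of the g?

12

G: −6 each step, so 36, 30, 24, 18 → 12.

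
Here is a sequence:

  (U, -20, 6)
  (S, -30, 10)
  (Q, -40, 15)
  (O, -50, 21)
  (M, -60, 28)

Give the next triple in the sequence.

Letter: letters move back 2 places in the alphabet; U, S, Q, O, M → K.
Second entry: −10 each step; -20, -30, -40, -50, -60 → -70.
Third entry: differences are 4, 5, 6, … (increasing by 1 each time), so 6, 10, 15, 21, 28 → 36.
So the next triple is (K, -70, 36).

(K, -70, 36)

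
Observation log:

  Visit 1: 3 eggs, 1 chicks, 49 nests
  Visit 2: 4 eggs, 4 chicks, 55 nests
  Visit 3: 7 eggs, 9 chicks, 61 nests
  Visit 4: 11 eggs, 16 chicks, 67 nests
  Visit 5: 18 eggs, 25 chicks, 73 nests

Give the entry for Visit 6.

29 eggs, 36 chicks, 79 nests

Eggs: 3, 4, 7, 11, 18 → 29 (each term is the sum of the two before it).
Chicks: 1, 4, 9, 16, 25 → 36 (perfect squares: 1², 2², 3², …).
Nests — +6 each step: 49, 55, 61, 67, 73 → 79.
Combining the parts gives 29 eggs, 36 chicks, 79 nests.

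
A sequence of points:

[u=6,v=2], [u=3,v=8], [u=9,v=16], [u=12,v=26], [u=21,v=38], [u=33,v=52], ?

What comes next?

[u=54,v=68]

U: each term is the sum of the two before it, so 6, 3, 9, 12, 21, 33 → 54.
V: differences are 6, 8, 10, … (increasing by 2 each time), so 2, 8, 16, 26, 38, 52 → 68.
Combining the parts gives [u=54,v=68].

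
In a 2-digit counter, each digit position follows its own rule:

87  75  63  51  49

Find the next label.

37

First digit: 8, 7, 6, 5, 4 → 3 (−1 each step, mod 10).
Second digit: −2 each step, mod 10; 7, 5, 3, 1, 9 → 7.
So the next label is 37.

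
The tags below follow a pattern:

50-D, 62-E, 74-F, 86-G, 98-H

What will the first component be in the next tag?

110

For the first component, +12 each step: 50, 62, 74, 86, 98 → 110.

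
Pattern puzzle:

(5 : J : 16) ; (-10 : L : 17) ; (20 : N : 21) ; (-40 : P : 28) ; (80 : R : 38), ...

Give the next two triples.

(-160 : T : 51), (320 : V : 67)

First coordinate: 5, -10, 20, -40, 80 → -160 → 320 (×(-2) each step).
Letter: J, L, N, P, R → T → V (letters move forward 2 places in the alphabet).
Third coordinate: differences are 1, 4, 7, … (increasing by 3 each time), so 16, 17, 21, 28, 38 → 51 → 67.
So the next two triples are (-160 : T : 51) and (320 : V : 67).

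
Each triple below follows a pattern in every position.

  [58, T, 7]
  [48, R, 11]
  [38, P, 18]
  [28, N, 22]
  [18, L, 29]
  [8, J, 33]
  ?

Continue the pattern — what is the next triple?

[-2, H, 40]

First part goes 58, 48, 38, 28, 18, 8 → -2 (−10 each step).
For the letter, letters move back 2 places in the alphabet: T, R, P, N, L, J → H.
For the third part, alternating steps +4, +7, +4, +7, …: 7, 11, 18, 22, 29, 33 → 40.
Putting it together: [-2, H, 40].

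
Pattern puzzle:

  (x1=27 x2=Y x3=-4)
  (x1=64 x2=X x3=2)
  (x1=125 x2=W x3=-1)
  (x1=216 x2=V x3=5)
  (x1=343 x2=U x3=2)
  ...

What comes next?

X1: 27, 64, 125, 216, 343 → 512 (perfect cubes: 3³, 4³, 5³, …).
X2: letters move back 1 place in the alphabet, so Y, X, W, V, U → T.
X3: alternating steps +6, −3, +6, −3, …; -4, 2, -1, 5, 2 → 8.
Combining the parts gives (x1=512 x2=T x3=8).

(x1=512 x2=T x3=8)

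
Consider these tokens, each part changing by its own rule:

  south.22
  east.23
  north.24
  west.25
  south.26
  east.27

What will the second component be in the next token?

For the second component, +1 each step: 22, 23, 24, 25, 26, 27 → 28.

28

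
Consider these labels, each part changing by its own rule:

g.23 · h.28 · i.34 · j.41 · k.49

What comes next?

Letter: g, h, i, j, k → l (letters move forward 1 place in the alphabet).
Second component: differences are 5, 6, 7, … (increasing by 1 each time); 23, 28, 34, 41, 49 → 58.
Combining the parts gives l.58.

l.58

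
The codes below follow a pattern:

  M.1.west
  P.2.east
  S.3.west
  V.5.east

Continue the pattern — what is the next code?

Y.8.west

Letter: letters move forward 3 places in the alphabet, so M, P, S, V → Y.
Second component: 1, 2, 3, 5 → 8 (each term is the sum of the two before it).
Direction goes west, east, west, east → west (alternates west ↔ east).
Combining the parts gives Y.8.west.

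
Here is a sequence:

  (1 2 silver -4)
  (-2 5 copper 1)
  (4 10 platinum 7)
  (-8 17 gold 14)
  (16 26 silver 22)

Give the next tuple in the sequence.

First slot — ×(-2) each step: 1, -2, 4, -8, 16 → -32.
Second slot: differences are 3, 5, 7, … (increasing by 2 each time), so 2, 5, 10, 17, 26 → 37.
Metal goes silver, copper, platinum, gold, silver → copper (repeats silver → copper → platinum → gold).
Fourth slot: differences are 5, 6, 7, … (increasing by 1 each time); -4, 1, 7, 14, 22 → 31.
Combining the parts gives (-32 37 copper 31).

(-32 37 copper 31)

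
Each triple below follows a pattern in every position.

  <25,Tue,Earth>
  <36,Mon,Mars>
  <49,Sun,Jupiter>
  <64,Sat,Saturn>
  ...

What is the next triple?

First coordinate: 25, 36, 49, 64 → 81 (perfect squares: 5², 6², 7², …).
Day: Tue, Mon, Sun, Sat → Fri (runs backward through the weekdays Mon→Sun).
Planet: Earth, Mars, Jupiter, Saturn → Uranus (runs through the planets Mercury→Neptune).
Putting it together: <81,Fri,Uranus>.

<81,Fri,Uranus>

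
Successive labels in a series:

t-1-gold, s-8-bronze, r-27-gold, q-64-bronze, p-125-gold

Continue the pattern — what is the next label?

Letter: t, s, r, q, p → o (letters move back 1 place in the alphabet).
Second component: perfect cubes: 1³, 2³, 3³, …; 1, 8, 27, 64, 125 → 216.
Rank: alternates gold ↔ bronze; gold, bronze, gold, bronze, gold → bronze.
So the next label is o-216-bronze.

o-216-bronze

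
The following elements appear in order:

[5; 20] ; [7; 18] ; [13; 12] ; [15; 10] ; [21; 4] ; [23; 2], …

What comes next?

First part goes 5, 7, 13, 15, 21, 23 → 29 (alternating steps +2, +6, +2, +6, …).
Second part: together with the first part always sums to 25, so 20, 18, 12, 10, 4, 2 → -4.
Combining the parts gives [29; -4].

[29; -4]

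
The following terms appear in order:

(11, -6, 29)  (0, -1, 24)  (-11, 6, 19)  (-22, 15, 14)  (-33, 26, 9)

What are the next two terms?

(-44, 39, 4), (-55, 54, -1)

First entry: 11, 0, -11, -22, -33 → -44 → -55 (−11 each step).
Second entry goes -6, -1, 6, 15, 26 → 39 → 54 (differences are 5, 7, 9, … (increasing by 2 each time)).
Third entry: −5 each step, so 29, 24, 19, 14, 9 → 4 → -1.
Putting the parts together: (-44, 39, 4) and then (-55, 54, -1).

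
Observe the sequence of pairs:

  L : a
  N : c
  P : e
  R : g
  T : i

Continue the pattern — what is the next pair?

V : k

For the first letter, letters move forward 2 places in the alphabet: L, N, P, R, T → V.
Second letter — letters move forward 2 places in the alphabet: a, c, e, g, i → k.
Combining the parts gives V : k.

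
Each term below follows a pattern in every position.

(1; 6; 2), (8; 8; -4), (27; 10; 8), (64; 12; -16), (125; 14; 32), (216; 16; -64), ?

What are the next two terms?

(343; 18; 128), (512; 20; -256)

For the first slot, perfect cubes: 1³, 2³, 3³, …: 1, 8, 27, 64, 125, 216 → 343 → 512.
For the second slot, +2 each step: 6, 8, 10, 12, 14, 16 → 18 → 20.
Third slot: ×(-2) each step, so 2, -4, 8, -16, 32, -64 → 128 → -256.
Putting the parts together: (343; 18; 128) and then (512; 20; -256).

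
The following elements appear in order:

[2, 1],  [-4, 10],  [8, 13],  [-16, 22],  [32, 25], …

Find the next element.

[-64, 34]

First part: ×(-2) each step; 2, -4, 8, -16, 32 → -64.
Second part goes 1, 10, 13, 22, 25 → 34 (alternating steps +9, +3, +9, +3, …).
So the next element is [-64, 34].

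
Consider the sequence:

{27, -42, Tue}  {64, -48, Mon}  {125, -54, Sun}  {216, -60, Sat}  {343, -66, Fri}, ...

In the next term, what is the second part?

First part goes 27, 64, 125, 216, 343 → 512 (perfect cubes: 3³, 4³, 5³, …).
Second part: -42, -48, -54, -60, -66 → -72 (−6 each step).
Day: runs backward through the weekdays Mon→Sun, so Tue, Mon, Sun, Sat, Fri → Thu.

-72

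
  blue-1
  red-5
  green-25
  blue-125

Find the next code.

Colour goes blue, red, green, blue → red (repeats blue → red → green).
Second component — ×5 each step: 1, 5, 25, 125 → 625.
Putting it together: red-625.

red-625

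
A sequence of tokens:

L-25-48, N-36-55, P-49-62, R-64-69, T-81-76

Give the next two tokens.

V-100-83, X-121-90

Letter: L, N, P, R, T → V → X (letters move forward 2 places in the alphabet).
Second component: perfect squares: 5², 6², 7², …, so 25, 36, 49, 64, 81 → 100 → 121.
Third component — +7 each step: 48, 55, 62, 69, 76 → 83 → 90.
So the next two tokens are V-100-83 and X-121-90.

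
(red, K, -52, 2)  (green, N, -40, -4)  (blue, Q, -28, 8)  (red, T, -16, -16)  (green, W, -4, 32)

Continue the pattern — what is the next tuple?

Colour: red, green, blue, red, green → blue (repeats red → green → blue).
For the letter, letters move forward 3 places in the alphabet: K, N, Q, T, W → Z.
Third value: +12 each step; -52, -40, -28, -16, -4 → 8.
For the fourth value, ×(-2) each step: 2, -4, 8, -16, 32 → -64.
Combining the parts gives (blue, Z, 8, -64).

(blue, Z, 8, -64)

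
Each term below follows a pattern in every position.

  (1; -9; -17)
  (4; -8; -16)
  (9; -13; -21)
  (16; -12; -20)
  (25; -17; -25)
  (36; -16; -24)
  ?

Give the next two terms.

(49; -21; -29), (64; -20; -28)

First part — perfect squares: 1², 2², 3², …: 1, 4, 9, 16, 25, 36 → 49 → 64.
Second part — alternating steps +1, −5, +1, −5, …: -9, -8, -13, -12, -17, -16 → -21 → -20.
Third part goes -17, -16, -21, -20, -25, -24 → -29 → -28 (always 8 less than the second part).
Putting the parts together: (49; -21; -29) and then (64; -20; -28).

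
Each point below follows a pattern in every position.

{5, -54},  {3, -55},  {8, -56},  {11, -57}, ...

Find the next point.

{19, -58}

For the first value, each term is the sum of the two before it: 5, 3, 8, 11 → 19.
For the second value, −1 each step: -54, -55, -56, -57 → -58.
Combining the parts gives {19, -58}.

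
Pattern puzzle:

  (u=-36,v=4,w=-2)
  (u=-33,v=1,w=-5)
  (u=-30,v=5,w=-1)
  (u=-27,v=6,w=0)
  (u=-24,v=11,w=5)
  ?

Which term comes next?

U: +3 each step, so -36, -33, -30, -27, -24 → -21.
V goes 4, 1, 5, 6, 11 → 17 (each term is the sum of the two before it).
W: -2, -5, -1, 0, 5 → 11 (always 6 less than the v).
Combining the parts gives (u=-21,v=17,w=11).

(u=-21,v=17,w=11)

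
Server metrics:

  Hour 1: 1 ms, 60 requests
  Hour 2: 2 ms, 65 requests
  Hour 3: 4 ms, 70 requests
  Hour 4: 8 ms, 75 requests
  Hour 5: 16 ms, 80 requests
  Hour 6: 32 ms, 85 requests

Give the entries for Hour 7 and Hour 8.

Ms: 1, 2, 4, 8, 16, 32 → 64 → 128 (×2 each step).
Requests: +5 each step, so 60, 65, 70, 75, 80, 85 → 90 → 95.
Putting the parts together: 64 ms, 90 requests and then 128 ms, 95 requests.

64 ms, 90 requests; 128 ms, 95 requests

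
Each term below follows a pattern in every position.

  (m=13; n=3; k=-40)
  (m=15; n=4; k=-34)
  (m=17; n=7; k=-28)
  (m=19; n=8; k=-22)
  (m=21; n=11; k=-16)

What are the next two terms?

(m=23; n=12; k=-10), (m=25; n=15; k=-4)

M: +2 each step; 13, 15, 17, 19, 21 → 23 → 25.
For the n, alternating steps +1, +3, +1, +3, …: 3, 4, 7, 8, 11 → 12 → 15.
K goes -40, -34, -28, -22, -16 → -10 → -4 (+6 each step).
So the next two terms are (m=23; n=12; k=-10) and (m=25; n=15; k=-4).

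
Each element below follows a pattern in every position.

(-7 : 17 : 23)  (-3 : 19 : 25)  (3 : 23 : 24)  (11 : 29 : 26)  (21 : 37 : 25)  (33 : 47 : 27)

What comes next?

First part: differences are 4, 6, 8, … (increasing by 2 each time); -7, -3, 3, 11, 21, 33 → 47.
Second part: 17, 19, 23, 29, 37, 47 → 59 (differences are 2, 4, 6, … (increasing by 2 each time)).
Third part: alternating steps +2, −1, +2, −1, …; 23, 25, 24, 26, 25, 27 → 26.
Putting it together: (47 : 59 : 26).

(47 : 59 : 26)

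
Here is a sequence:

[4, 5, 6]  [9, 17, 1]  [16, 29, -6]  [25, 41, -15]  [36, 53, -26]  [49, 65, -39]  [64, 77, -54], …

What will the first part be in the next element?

First part: 4, 9, 16, 25, 36, 49, 64 → 81 (perfect squares: 2², 3², 4², …).
Second part — +12 each step: 5, 17, 29, 41, 53, 65, 77 → 89.
Third part goes 6, 1, -6, -15, -26, -39, -54 → -71 (together with the first part always sums to 10).

81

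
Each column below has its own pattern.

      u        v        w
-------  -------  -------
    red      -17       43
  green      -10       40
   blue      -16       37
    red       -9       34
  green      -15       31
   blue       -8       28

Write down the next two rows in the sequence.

red  -14  25; green  -7  22

Column u: red, green, blue, red, green, blue → red → green (repeats red → green → blue).
Column v goes -17, -10, -16, -9, -15, -8 → -14 → -7 (alternating steps +7, −6, +7, −6, …).
Column w goes 43, 40, 37, 34, 31, 28 → 25 → 22 (−3 each step).
Putting the parts together: red  -14  25 and then green  -7  22.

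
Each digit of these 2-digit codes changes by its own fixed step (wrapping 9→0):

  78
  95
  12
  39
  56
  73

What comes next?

First digit: +2 each step, mod 10, so 7, 9, 1, 3, 5, 7 → 9.
Second digit: −3 each step, mod 10, so 8, 5, 2, 9, 6, 3 → 0.
Putting it together: 90.

90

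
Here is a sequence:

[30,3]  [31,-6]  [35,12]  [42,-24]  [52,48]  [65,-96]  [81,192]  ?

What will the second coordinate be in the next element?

-384

Second coordinate goes 3, -6, 12, -24, 48, -96, 192 → -384 (×(-2) each step).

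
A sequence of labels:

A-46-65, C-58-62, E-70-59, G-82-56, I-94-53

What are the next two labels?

K-106-50 then M-118-47

Letter — letters move forward 2 places in the alphabet: A, C, E, G, I → K → M.
Second component goes 46, 58, 70, 82, 94 → 106 → 118 (+12 each step).
For the third component, −3 each step: 65, 62, 59, 56, 53 → 50 → 47.
Putting the parts together: K-106-50 and then M-118-47.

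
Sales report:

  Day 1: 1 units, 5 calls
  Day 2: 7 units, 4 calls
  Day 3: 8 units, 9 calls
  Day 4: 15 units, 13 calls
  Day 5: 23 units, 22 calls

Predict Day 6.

Units — each term is the sum of the two before it: 1, 7, 8, 15, 23 → 38.
Calls — each term is the sum of the two before it: 5, 4, 9, 13, 22 → 35.
So the next line is 38 units, 35 calls.

38 units, 35 calls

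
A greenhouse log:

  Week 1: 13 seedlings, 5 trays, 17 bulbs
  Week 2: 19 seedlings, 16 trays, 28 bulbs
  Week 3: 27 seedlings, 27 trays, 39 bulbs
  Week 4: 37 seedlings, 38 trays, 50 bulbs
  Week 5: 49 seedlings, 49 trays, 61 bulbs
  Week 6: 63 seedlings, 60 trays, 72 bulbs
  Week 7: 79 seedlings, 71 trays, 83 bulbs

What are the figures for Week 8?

97 seedlings, 82 trays, 94 bulbs

For the seedlings, differences are 6, 8, 10, … (increasing by 2 each time): 13, 19, 27, 37, 49, 63, 79 → 97.
For the trays, +11 each step: 5, 16, 27, 38, 49, 60, 71 → 82.
Bulbs: always 12 more than the trays, so 17, 28, 39, 50, 61, 72, 83 → 94.
Putting it together: 97 seedlings, 82 trays, 94 bulbs.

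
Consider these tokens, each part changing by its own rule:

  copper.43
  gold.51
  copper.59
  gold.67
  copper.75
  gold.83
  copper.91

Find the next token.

Metal: copper, gold, copper, gold, copper, gold, copper → gold (alternates copper ↔ gold).
Second component: 43, 51, 59, 67, 75, 83, 91 → 99 (+8 each step).
So the next token is gold.99.

gold.99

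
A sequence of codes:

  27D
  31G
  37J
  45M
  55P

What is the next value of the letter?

S

For the first component, differences are 4, 6, 8, … (increasing by 2 each time): 27, 31, 37, 45, 55 → 67.
Letter goes D, G, J, M, P → S (letters move forward 3 places in the alphabet).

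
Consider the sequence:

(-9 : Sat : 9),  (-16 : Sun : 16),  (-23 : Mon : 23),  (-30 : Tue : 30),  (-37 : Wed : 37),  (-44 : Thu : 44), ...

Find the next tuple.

First coordinate goes -9, -16, -23, -30, -37, -44 → -51 (−7 each step).
Day goes Sat, Sun, Mon, Tue, Wed, Thu → Fri (runs through the weekdays Mon→Sun).
Third coordinate: 9, 16, 23, 30, 37, 44 → 51 (always the negative of the first coordinate).
So the next tuple is (-51 : Fri : 51).

(-51 : Fri : 51)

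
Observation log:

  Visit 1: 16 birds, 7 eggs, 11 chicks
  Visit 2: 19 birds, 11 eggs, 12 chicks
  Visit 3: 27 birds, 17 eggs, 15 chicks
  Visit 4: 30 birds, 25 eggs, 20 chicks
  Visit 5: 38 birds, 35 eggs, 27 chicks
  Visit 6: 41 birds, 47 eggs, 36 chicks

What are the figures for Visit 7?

Birds: alternating steps +3, +8, +3, +8, …, so 16, 19, 27, 30, 38, 41 → 49.
Eggs: 7, 11, 17, 25, 35, 47 → 61 (differences are 4, 6, 8, … (increasing by 2 each time)).
Chicks: differences are 1, 3, 5, … (increasing by 2 each time); 11, 12, 15, 20, 27, 36 → 47.
Putting it together: 49 birds, 61 eggs, 47 chicks.

49 birds, 61 eggs, 47 chicks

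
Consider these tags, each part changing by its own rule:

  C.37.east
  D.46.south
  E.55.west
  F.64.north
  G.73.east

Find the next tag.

H.82.south

Letter — letters move forward 1 place in the alphabet: C, D, E, F, G → H.
Second component: 37, 46, 55, 64, 73 → 82 (+9 each step).
For the direction, repeats east → south → west → north: east, south, west, north, east → south.
Putting it together: H.82.south.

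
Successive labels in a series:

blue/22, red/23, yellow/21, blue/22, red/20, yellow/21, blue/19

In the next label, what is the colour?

red

Colour: repeats blue → red → yellow; blue, red, yellow, blue, red, yellow, blue → red.
For the second component, alternating steps +1, −2, +1, −2, …: 22, 23, 21, 22, 20, 21, 19 → 20.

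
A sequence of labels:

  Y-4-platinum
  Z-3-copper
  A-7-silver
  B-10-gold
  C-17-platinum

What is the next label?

Letter: Y, Z, A, B, C → D (letters move forward 1 place in the alphabet, wrapping Z→A).
For the second component, each term is the sum of the two before it: 4, 3, 7, 10, 17 → 27.
Metal: repeats platinum → copper → silver → gold, so platinum, copper, silver, gold, platinum → copper.
Putting it together: D-27-copper.

D-27-copper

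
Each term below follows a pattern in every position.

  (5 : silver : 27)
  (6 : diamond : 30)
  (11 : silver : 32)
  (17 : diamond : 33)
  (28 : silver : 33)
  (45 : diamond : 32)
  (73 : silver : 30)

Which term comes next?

First slot goes 5, 6, 11, 17, 28, 45, 73 → 118 (each term is the sum of the two before it).
Rank: alternates silver ↔ diamond; silver, diamond, silver, diamond, silver, diamond, silver → diamond.
Third slot — differences are 3, 2, 1, … (decreasing by 1 each time): 27, 30, 32, 33, 33, 32, 30 → 27.
Putting it together: (118 : diamond : 27).

(118 : diamond : 27)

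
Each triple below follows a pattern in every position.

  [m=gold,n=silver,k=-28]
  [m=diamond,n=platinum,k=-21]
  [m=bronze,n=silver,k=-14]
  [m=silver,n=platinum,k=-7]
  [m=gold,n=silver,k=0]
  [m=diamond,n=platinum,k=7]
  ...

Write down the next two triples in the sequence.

[m=bronze,n=silver,k=14], [m=silver,n=platinum,k=21]

M: gold, diamond, bronze, silver, gold, diamond → bronze → silver (repeats gold → diamond → bronze → silver).
N: silver, platinum, silver, platinum, silver, platinum → silver → platinum (alternates silver ↔ platinum).
K goes -28, -21, -14, -7, 0, 7 → 14 → 21 (+7 each step).
Putting the parts together: [m=bronze,n=silver,k=14] and then [m=silver,n=platinum,k=21].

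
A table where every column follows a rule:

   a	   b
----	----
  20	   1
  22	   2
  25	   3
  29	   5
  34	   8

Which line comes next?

Column a: 20, 22, 25, 29, 34 → 40 (differences are 2, 3, 4, … (increasing by 1 each time)).
For the column b, each term is the sum of the two before it: 1, 2, 3, 5, 8 → 13.
So the next line is 40  13.

40  13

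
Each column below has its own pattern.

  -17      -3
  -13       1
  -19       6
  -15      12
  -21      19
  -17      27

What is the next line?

For the first component, alternating steps +4, −6, +4, −6, …: -17, -13, -19, -15, -21, -17 → -23.
Second component goes -3, 1, 6, 12, 19, 27 → 36 (differences are 4, 5, 6, … (increasing by 1 each time)).
Combining the parts gives -23  36.

-23  36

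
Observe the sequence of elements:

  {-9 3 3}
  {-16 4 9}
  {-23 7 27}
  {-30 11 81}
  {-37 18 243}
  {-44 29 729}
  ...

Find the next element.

{-51 47 2187}

First value: -9, -16, -23, -30, -37, -44 → -51 (−7 each step).
For the second value, each term is the sum of the two before it: 3, 4, 7, 11, 18, 29 → 47.
Third value goes 3, 9, 27, 81, 243, 729 → 2187 (×3 each step).
So the next element is {-51 47 2187}.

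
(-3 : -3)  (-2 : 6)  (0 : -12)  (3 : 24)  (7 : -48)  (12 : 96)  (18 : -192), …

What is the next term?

(25 : 384)

First part: differences are 1, 2, 3, … (increasing by 1 each time); -3, -2, 0, 3, 7, 12, 18 → 25.
Second part: ×(-2) each step, so -3, 6, -12, 24, -48, 96, -192 → 384.
Combining the parts gives (25 : 384).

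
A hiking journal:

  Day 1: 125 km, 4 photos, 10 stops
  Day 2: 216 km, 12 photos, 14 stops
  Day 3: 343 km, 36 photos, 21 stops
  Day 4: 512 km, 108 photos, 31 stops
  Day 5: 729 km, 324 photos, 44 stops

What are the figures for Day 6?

1000 km, 972 photos, 60 stops

Km — perfect cubes: 5³, 6³, 7³, …: 125, 216, 343, 512, 729 → 1000.
Photos — ×3 each step: 4, 12, 36, 108, 324 → 972.
For the stops, differences are 4, 7, 10, … (increasing by 3 each time): 10, 14, 21, 31, 44 → 60.
So the next record is 1000 km, 972 photos, 60 stops.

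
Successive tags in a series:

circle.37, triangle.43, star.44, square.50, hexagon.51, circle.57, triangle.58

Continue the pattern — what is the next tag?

Shape goes circle, triangle, star, square, hexagon, circle, triangle → star (repeats circle → triangle → star → square → hexagon).
Second component — alternating steps +6, +1, +6, +1, …: 37, 43, 44, 50, 51, 57, 58 → 64.
So the next tag is star.64.

star.64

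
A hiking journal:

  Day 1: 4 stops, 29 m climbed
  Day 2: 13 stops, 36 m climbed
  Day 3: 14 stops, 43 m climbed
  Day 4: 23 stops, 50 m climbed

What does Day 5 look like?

For the stops, alternating steps +9, +1, +9, +1, …: 4, 13, 14, 23 → 24.
For the m climbed, +7 each step: 29, 36, 43, 50 → 57.
Putting it together: 24 stops, 57 m climbed.

24 stops, 57 m climbed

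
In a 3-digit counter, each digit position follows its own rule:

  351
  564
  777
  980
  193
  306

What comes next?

519

First digit goes 3, 5, 7, 9, 1, 3 → 5 (+2 each step, mod 10).
Second digit: 5, 6, 7, 8, 9, 0 → 1 (+1 each step, mod 10).
For the third digit, +3 each step, mod 10: 1, 4, 7, 0, 3, 6 → 9.
Putting it together: 519.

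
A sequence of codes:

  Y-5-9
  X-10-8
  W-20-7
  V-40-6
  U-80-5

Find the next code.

Letter: letters move back 1 place in the alphabet; Y, X, W, V, U → T.
Second component goes 5, 10, 20, 40, 80 → 160 (×2 each step).
Third component: −1 each step; 9, 8, 7, 6, 5 → 4.
So the next code is T-160-4.

T-160-4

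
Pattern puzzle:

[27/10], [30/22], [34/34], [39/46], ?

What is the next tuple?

[45/58]

For the first entry, differences are 3, 4, 5, … (increasing by 1 each time): 27, 30, 34, 39 → 45.
Second entry: +12 each step; 10, 22, 34, 46 → 58.
So the next tuple is [45/58].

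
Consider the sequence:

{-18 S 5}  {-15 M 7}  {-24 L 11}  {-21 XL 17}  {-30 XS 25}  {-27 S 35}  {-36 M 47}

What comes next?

{-33 L 61}

For the first value, alternating steps +3, −9, +3, −9, …: -18, -15, -24, -21, -30, -27, -36 → -33.
Size goes S, M, L, XL, XS, S, M → L (repeats S → M → L → XL → XS).
Third value — differences are 2, 4, 6, … (increasing by 2 each time): 5, 7, 11, 17, 25, 35, 47 → 61.
Combining the parts gives {-33 L 61}.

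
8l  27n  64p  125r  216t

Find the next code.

343v

First component: perfect cubes: 2³, 3³, 4³, …; 8, 27, 64, 125, 216 → 343.
Letter: letters move forward 2 places in the alphabet, so l, n, p, r, t → v.
Combining the parts gives 343v.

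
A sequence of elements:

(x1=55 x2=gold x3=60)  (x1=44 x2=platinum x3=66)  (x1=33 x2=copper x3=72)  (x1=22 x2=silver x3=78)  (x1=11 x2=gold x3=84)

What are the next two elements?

X1: 55, 44, 33, 22, 11 → 0 → -11 (−11 each step).
For the x2, repeats gold → platinum → copper → silver: gold, platinum, copper, silver, gold → platinum → copper.
X3 — +6 each step: 60, 66, 72, 78, 84 → 90 → 96.
So the next two elements are (x1=0 x2=platinum x3=90) and (x1=-11 x2=copper x3=96).

(x1=0 x2=platinum x3=90), (x1=-11 x2=copper x3=96)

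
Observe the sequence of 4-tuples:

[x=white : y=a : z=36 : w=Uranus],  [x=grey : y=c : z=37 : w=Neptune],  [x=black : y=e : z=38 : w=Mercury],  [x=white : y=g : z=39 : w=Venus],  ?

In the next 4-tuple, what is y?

Y: letters move forward 2 places in the alphabet, so a, c, e, g → i.

i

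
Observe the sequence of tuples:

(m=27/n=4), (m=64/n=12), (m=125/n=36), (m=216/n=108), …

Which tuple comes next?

(m=343/n=324)

M: perfect cubes: 3³, 4³, 5³, …; 27, 64, 125, 216 → 343.
N goes 4, 12, 36, 108 → 324 (×3 each step).
Combining the parts gives (m=343/n=324).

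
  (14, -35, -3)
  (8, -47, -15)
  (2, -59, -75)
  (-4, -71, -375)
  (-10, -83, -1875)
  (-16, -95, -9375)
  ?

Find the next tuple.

First component goes 14, 8, 2, -4, -10, -16 → -22 (−6 each step).
Second component goes -35, -47, -59, -71, -83, -95 → -107 (−12 each step).
Third component: ×5 each step, so -3, -15, -75, -375, -1875, -9375 → -46875.
Combining the parts gives (-22, -107, -46875).

(-22, -107, -46875)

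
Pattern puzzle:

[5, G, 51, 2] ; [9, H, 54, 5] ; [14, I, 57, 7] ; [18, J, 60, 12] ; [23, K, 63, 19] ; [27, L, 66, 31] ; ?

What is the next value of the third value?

69

Third value: +3 each step; 51, 54, 57, 60, 63, 66 → 69.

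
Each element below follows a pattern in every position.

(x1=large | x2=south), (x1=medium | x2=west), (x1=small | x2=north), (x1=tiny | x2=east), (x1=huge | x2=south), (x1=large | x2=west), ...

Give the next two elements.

(x1=medium | x2=north), (x1=small | x2=east)

X1: repeats large → medium → small → tiny → huge; large, medium, small, tiny, huge, large → medium → small.
X2 — repeats south → west → north → east: south, west, north, east, south, west → north → east.
Putting the parts together: (x1=medium | x2=north) and then (x1=small | x2=east).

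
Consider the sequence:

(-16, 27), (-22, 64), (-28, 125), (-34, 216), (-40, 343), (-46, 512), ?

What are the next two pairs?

First component — −6 each step: -16, -22, -28, -34, -40, -46 → -52 → -58.
Second component: perfect cubes: 3³, 4³, 5³, …; 27, 64, 125, 216, 343, 512 → 729 → 1000.
So the next two pairs are (-52, 729) and (-58, 1000).

(-52, 729), (-58, 1000)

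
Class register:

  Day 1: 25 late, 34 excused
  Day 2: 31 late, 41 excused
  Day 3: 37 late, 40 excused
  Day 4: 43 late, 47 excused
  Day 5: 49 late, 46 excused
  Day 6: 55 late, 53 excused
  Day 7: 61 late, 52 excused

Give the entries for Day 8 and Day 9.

Late: +6 each step, so 25, 31, 37, 43, 49, 55, 61 → 67 → 73.
Excused: alternating steps +7, −1, +7, −1, …; 34, 41, 40, 47, 46, 53, 52 → 59 → 58.
Putting the parts together: 67 late, 59 excused and then 73 late, 58 excused.

67 late, 59 excused; 73 late, 58 excused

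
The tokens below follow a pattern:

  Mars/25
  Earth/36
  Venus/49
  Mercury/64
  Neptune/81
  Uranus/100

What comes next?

Planet: Mars, Earth, Venus, Mercury, Neptune, Uranus → Saturn (runs backward through the planets Mercury→Neptune).
Second component goes 25, 36, 49, 64, 81, 100 → 121 (perfect squares: 5², 6², 7², …).
So the next token is Saturn/121.

Saturn/121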